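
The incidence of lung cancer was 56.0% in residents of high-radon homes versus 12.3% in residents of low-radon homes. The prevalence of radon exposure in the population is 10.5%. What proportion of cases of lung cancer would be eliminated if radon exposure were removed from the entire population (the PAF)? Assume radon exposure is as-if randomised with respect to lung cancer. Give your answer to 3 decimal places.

PAF ≈ 0.272

p₁ = 0.56, p₀ = 0.123.
Overall risk P(Y=1) = π·p₁ + (1−π)·p₀ = 0.105×0.56 + 0.895×0.123 = 0.16889.
Under exogeneity, PAF = [P(Y=1) − p₀] / P(Y=1).
PAF = (0.16889 − 0.123) / 0.16889 ≈ 0.2717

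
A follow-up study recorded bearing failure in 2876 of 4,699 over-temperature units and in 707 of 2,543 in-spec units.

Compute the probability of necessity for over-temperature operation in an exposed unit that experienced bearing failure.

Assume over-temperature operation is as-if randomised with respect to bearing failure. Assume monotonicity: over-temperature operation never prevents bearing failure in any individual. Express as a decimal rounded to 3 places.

PN ≈ 0.546

p₁ = P(outcome | exposed) = 2876/4699 = 0.61205
p₀ = P(outcome | unexposed) = 707/2543 = 0.27802
Under exogeneity and monotonicity, PN = (p₁ − p₀) / p₁.
PN = (0.61205 − 0.27802) / 0.61205 = 0.33403 / 0.61205 ≈ 0.5458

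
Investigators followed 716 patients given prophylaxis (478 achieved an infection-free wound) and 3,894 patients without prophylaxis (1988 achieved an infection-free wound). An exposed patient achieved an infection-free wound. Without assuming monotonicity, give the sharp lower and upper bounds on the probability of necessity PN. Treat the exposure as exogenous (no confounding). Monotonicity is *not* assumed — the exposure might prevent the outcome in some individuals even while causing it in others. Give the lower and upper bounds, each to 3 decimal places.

0.235 ≤ PN ≤ 0.733

p₁ = P(outcome | exposed) = 478/716 = 0.6676
p₀ = P(outcome | unexposed) = 1988/3894 = 0.51053
Under exogeneity alone the bounds on PN are max{0,(p₁−p₀)/p₁} ≤ PN ≤ min{1,(1−p₀)/p₁}.
  lower = (p₁ − p₀)/p₁ = 0.15707 / 0.6676 ≈ 0.2353
  upper = min{1, (1 − p₀)/p₁} = 0.48947 / 0.6676 ≈ 0.7332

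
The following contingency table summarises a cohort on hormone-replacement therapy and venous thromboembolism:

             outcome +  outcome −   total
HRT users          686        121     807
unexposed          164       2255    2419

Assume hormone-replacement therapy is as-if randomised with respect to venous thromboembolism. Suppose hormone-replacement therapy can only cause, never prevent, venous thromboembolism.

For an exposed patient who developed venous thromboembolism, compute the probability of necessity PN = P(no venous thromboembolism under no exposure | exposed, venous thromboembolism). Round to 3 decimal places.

PN ≈ 0.920

p₁ = P(outcome | exposed) = 686/807 = 0.85006
p₀ = P(outcome | unexposed) = 164/2419 = 0.067797
Under exogeneity and monotonicity, PN = (p₁ − p₀) / p₁.
PN = (0.85006 − 0.067797) / 0.85006 = 0.78227 / 0.85006 ≈ 0.9202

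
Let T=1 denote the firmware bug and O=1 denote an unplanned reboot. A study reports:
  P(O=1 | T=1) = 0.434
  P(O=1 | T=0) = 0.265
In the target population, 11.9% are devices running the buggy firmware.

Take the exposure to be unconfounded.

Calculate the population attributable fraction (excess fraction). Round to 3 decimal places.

PAF ≈ 0.071

Let p₁ = 0.434, p₀ = 0.265.
Overall risk P(Y=1) = π·p₁ + (1−π)·p₀ = 0.119×0.434 + 0.881×0.265 = 0.28511.
Under exogeneity, PAF = [P(Y=1) − p₀] / P(Y=1).
PAF = (0.28511 − 0.265) / 0.28511 ≈ 0.0705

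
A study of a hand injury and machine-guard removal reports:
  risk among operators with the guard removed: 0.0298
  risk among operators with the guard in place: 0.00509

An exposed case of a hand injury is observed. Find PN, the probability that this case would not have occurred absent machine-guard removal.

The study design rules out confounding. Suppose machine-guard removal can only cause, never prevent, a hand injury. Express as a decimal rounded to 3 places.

PN ≈ 0.829

Let p₁ = 0.0298, p₀ = 0.00509.
Under exogeneity and monotonicity, PN = (p₁ − p₀) / p₁.
PN = (0.0298 − 0.00509) / 0.0298 = 0.02471 / 0.0298 ≈ 0.8292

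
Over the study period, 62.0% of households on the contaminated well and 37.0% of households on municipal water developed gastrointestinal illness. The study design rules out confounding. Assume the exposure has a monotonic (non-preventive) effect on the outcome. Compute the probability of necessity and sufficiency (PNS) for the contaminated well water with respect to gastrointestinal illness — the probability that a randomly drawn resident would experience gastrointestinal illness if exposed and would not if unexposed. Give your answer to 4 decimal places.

PNS ≈ 0.2500

p₁ = 0.62, p₀ = 0.37.
Under exogeneity and monotonicity, PNS = p₁ − p₀.
PNS = 0.62 − 0.37 = 0.25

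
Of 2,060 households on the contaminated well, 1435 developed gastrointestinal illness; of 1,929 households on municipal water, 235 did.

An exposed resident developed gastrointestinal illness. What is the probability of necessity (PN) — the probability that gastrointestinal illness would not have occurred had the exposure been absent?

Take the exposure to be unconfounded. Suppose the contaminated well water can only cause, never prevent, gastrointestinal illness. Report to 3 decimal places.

p₁ = P(outcome | exposed) = 1435/2060 = 0.6966
p₀ = P(outcome | unexposed) = 235/1929 = 0.12182
Under exogeneity and monotonicity, PN = (p₁ − p₀) / p₁.
PN = (0.6966 − 0.12182) / 0.6966 = 0.57478 / 0.6966 ≈ 0.8251

PN ≈ 0.825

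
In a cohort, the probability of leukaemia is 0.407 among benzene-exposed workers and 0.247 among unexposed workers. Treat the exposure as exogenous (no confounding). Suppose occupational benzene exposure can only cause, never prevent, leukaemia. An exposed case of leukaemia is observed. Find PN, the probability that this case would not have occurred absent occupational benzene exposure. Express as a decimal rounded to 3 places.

PN ≈ 0.393

Let p₁ = 0.407, p₀ = 0.247.
Under exogeneity and monotonicity, PN = (p₁ − p₀) / p₁.
PN = (0.407 − 0.247) / 0.407 = 0.16 / 0.407 ≈ 0.3931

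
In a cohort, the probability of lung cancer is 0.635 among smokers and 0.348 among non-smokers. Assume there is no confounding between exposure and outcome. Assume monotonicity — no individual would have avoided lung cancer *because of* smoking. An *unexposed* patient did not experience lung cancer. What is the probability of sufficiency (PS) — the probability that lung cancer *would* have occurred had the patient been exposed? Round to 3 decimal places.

Let p₁ = 0.635, p₀ = 0.348.
Under exogeneity and monotonicity, PS = (p₁ − p₀) / (1 − p₀).
PS = (0.635 − 0.348) / (1 − 0.348) = 0.287 / 0.652 ≈ 0.4402

PS ≈ 0.440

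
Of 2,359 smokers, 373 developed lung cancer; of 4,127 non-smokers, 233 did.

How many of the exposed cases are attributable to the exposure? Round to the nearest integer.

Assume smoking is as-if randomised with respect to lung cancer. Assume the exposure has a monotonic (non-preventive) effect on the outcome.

about 240 cases

p₁ = P(outcome | exposed) = 373/2359 = 0.15812
p₀ = P(outcome | unexposed) = 233/4127 = 0.056457
PN = (p₁ − p₀)/p₁ = (0.15812 − 0.056457) / 0.15812 ≈ 0.64294.
Attributable cases ≈ PN × (exposed cases) = 0.64294 × 373 ≈ 239.82.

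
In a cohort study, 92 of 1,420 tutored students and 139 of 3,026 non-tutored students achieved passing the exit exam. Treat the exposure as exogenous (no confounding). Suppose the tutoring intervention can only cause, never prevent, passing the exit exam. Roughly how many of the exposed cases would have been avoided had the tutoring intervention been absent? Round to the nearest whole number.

p₁ = P(outcome | exposed) = 92/1420 = 0.064789
p₀ = P(outcome | unexposed) = 139/3026 = 0.045935
PN = (p₁ − p₀)/p₁ = (0.064789 − 0.045935) / 0.064789 ≈ 0.29100.
Attributable cases ≈ PN × (exposed cases) = 0.29100 × 92 ≈ 26.77.

about 27 cases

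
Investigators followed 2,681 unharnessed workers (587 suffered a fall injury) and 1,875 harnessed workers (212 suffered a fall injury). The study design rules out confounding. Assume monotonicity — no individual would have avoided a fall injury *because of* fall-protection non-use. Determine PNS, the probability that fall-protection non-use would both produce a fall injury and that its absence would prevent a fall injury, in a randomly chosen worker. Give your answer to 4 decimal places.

PNS ≈ 0.1059

p₁ = P(outcome | exposed) = 587/2681 = 0.21895
p₀ = P(outcome | unexposed) = 212/1875 = 0.11307
Under exogeneity and monotonicity, PNS = p₁ − p₀.
PNS = 0.21895 − 0.11307 = 0.10588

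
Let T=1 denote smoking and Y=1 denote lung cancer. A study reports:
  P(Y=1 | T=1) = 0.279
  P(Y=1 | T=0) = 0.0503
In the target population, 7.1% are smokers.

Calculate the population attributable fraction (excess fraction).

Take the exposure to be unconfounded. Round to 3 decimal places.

Let p₁ = 0.279, p₀ = 0.0503.
Overall risk P(Y=1) = π·p₁ + (1−π)·p₀ = 0.071×0.279 + 0.929×0.0503 = 0.066538.
Under exogeneity, PAF = [P(Y=1) − p₀] / P(Y=1).
PAF = (0.066538 − 0.0503) / 0.066538 ≈ 0.2440

PAF ≈ 0.244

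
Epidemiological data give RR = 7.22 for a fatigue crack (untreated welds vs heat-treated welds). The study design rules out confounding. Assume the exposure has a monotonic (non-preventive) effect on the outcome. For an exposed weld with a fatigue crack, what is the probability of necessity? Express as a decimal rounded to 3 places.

PN ≈ 0.861

Under exogeneity and monotonicity, PN = (RR − 1) / RR = 1 − 1/RR.
PN = (7.22 − 1) / 7.22 = 6.22 / 7.22 ≈ 0.8615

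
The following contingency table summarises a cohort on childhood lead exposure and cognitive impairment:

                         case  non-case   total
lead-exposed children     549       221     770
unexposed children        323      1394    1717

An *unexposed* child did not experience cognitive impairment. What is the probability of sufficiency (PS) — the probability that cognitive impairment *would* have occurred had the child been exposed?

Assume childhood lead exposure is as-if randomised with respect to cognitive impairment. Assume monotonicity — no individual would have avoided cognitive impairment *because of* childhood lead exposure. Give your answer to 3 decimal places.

PS ≈ 0.646

p₁ = P(outcome | exposed) = 549/770 = 0.71299
p₀ = P(outcome | unexposed) = 323/1717 = 0.18812
Under exogeneity and monotonicity, PS = (p₁ − p₀)/(1 − p₀).
PS = (0.71299 − 0.18812) / 0.81188 ≈ 0.6465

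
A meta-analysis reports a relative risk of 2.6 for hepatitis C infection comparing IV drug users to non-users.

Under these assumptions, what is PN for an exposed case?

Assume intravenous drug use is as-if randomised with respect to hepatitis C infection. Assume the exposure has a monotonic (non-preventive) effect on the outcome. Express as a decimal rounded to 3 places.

PN ≈ 0.615

Under exogeneity and monotonicity, PN = (RR − 1) / RR = 1 − 1/RR.
PN = (2.6 − 1) / 2.6 = 1.6 / 2.6 ≈ 0.6154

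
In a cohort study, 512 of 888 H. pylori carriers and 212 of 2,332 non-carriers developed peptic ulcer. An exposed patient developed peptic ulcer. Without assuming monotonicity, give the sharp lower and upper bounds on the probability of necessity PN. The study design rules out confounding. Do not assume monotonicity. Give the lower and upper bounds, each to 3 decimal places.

0.842 ≤ PN ≤ 1.000

p₁ = P(outcome | exposed) = 512/888 = 0.57658
p₀ = P(outcome | unexposed) = 212/2332 = 0.090909
Under exogeneity alone the bounds on PN are max{0,(p₁−p₀)/p₁} ≤ PN ≤ min{1,(1−p₀)/p₁}.
  lower = (p₁ − p₀)/p₁ = 0.48567 / 0.57658 ≈ 0.8423
  upper = min{1, (1 − p₀)/p₁} = 0.90909 / 0.57658 ≈ 1.5767 → capped at 1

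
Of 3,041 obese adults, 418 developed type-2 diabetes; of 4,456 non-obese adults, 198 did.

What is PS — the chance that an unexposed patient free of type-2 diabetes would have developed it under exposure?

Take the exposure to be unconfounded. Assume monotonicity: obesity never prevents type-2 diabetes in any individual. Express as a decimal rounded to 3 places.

PS ≈ 0.097

p₁ = P(outcome | exposed) = 418/3041 = 0.13745
p₀ = P(outcome | unexposed) = 198/4456 = 0.044434
Under exogeneity and monotonicity, PS = (p₁ − p₀) / (1 − p₀).
PS = (0.13745 − 0.044434) / (1 − 0.044434) = 0.09302 / 0.95557 ≈ 0.0973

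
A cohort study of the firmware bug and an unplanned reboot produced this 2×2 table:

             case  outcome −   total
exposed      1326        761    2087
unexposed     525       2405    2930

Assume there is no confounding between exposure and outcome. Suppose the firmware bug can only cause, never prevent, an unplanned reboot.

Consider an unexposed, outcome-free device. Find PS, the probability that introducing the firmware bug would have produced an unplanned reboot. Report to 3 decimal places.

p₁ = P(outcome | exposed) = 1326/2087 = 0.63536
p₀ = P(outcome | unexposed) = 525/2930 = 0.17918
Under exogeneity and monotonicity, PS = (p₁ − p₀)/(1 − p₀).
PS = (0.63536 − 0.17918) / 0.82082 ≈ 0.5558

PS ≈ 0.556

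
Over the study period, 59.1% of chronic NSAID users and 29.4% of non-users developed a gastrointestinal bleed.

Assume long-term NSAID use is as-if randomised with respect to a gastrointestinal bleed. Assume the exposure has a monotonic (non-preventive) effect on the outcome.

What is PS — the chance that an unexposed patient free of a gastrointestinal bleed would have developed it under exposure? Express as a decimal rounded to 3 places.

p₁ = 0.591, p₀ = 0.294.
Under exogeneity and monotonicity, PS = (p₁ − p₀) / (1 − p₀).
PS = (0.591 − 0.294) / (1 − 0.294) = 0.297 / 0.706 ≈ 0.4207

PS ≈ 0.421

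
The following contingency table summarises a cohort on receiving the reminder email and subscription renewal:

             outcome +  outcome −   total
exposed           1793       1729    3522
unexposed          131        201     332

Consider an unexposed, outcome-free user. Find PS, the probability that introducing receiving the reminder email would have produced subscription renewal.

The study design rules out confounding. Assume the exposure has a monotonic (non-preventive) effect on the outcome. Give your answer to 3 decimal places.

PS ≈ 0.189

p₁ = P(outcome | exposed) = 1793/3522 = 0.50909
p₀ = P(outcome | unexposed) = 131/332 = 0.39458
Under exogeneity and monotonicity, PS = (p₁ − p₀)/(1 − p₀).
PS = (0.50909 − 0.39458) / 0.60542 ≈ 0.1891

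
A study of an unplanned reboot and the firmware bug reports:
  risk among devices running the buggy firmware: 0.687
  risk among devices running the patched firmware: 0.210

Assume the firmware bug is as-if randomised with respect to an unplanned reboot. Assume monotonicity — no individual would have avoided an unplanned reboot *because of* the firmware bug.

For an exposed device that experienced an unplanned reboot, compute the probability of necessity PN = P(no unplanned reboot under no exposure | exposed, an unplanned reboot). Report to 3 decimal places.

Let p₁ = 0.687, p₀ = 0.21.
Under exogeneity and monotonicity, PN = (p₁ − p₀) / p₁.
PN = (0.687 − 0.21) / 0.687 = 0.477 / 0.687 ≈ 0.6943

PN ≈ 0.694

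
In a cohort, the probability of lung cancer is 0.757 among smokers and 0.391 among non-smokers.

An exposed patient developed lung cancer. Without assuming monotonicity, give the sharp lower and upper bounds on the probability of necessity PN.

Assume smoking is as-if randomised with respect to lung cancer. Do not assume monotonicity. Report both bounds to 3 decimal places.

0.483 ≤ PN ≤ 0.804

Let p₁ = 0.757, p₀ = 0.391.
Under exogeneity alone the bounds on PN are max{0,(p₁−p₀)/p₁} ≤ PN ≤ min{1,(1−p₀)/p₁}.
  lower = (p₁ − p₀)/p₁ = 0.366 / 0.757 ≈ 0.4835
  upper = min{1, (1 − p₀)/p₁} = 0.609 / 0.757 ≈ 0.8045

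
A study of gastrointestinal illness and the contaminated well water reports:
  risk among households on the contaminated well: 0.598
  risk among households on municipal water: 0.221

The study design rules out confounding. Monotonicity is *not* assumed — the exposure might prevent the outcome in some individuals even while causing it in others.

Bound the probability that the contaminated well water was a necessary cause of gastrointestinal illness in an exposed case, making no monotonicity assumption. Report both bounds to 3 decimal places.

0.630 ≤ PN ≤ 1.000

Let p₁ = 0.598, p₀ = 0.221.
Under exogeneity alone the bounds on PN are max{0,(p₁−p₀)/p₁} ≤ PN ≤ min{1,(1−p₀)/p₁}.
  lower = (p₁ − p₀)/p₁ = 0.377 / 0.598 ≈ 0.6304
  upper = min{1, (1 − p₀)/p₁} = 0.779 / 0.598 ≈ 1.3027 → capped at 1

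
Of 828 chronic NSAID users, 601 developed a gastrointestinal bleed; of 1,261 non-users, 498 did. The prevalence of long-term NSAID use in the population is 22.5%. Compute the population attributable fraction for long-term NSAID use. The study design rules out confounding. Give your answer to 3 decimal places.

PAF ≈ 0.159

p₁ = P(outcome | exposed) = 601/828 = 0.72585
p₀ = P(outcome | unexposed) = 498/1261 = 0.39492
Overall risk P(Y=1) = π·p₁ + (1−π)·p₀ = 0.225×0.72585 + 0.775×0.39492 = 0.46938.
Under exogeneity, PAF = [P(Y=1) − p₀] / P(Y=1).
PAF = (0.46938 − 0.39492) / 0.46938 ≈ 0.1586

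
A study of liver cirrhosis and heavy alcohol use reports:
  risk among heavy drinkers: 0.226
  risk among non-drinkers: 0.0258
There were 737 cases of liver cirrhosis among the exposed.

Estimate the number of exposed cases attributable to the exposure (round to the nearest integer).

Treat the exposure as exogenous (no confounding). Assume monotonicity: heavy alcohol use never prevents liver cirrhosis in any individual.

about 653 cases

Let p₁ = 0.226, p₀ = 0.0258.
PN = (p₁ − p₀)/p₁ = (0.226 − 0.0258) / 0.226 ≈ 0.88584.
Attributable cases ≈ PN × (exposed cases) = 0.88584 × 737 ≈ 652.86.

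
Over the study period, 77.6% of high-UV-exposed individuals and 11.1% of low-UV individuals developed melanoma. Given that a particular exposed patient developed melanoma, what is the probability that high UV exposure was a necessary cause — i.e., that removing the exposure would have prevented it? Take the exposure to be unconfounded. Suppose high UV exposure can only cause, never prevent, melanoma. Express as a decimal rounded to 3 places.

p₁ = 0.776, p₀ = 0.111.
Under exogeneity and monotonicity, PN = (p₁ − p₀) / p₁.
PN = (0.776 − 0.111) / 0.776 = 0.665 / 0.776 ≈ 0.8570

PN ≈ 0.857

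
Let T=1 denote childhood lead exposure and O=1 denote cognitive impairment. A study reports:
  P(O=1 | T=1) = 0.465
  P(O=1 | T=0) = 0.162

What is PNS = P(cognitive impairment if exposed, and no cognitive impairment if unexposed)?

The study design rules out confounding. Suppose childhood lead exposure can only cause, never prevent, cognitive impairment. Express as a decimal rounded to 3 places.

PNS ≈ 0.303

Let p₁ = 0.465, p₀ = 0.162.
Under exogeneity and monotonicity, PNS = p₁ − p₀.
PNS = 0.465 − 0.162 = 0.303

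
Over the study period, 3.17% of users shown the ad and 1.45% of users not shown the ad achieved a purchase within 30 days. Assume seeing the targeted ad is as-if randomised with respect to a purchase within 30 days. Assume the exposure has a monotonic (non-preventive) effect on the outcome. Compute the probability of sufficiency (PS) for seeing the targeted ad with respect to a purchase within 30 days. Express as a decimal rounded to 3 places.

p₁ = 0.0317, p₀ = 0.0145.
Under exogeneity and monotonicity, PS = (p₁ − p₀) / (1 − p₀).
PS = (0.0317 − 0.0145) / (1 − 0.0145) = 0.0172 / 0.9855 ≈ 0.0175

PS ≈ 0.017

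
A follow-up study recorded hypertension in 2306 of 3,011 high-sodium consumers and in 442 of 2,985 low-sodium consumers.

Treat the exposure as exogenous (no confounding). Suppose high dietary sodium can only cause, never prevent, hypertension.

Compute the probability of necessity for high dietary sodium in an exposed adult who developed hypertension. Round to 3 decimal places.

p₁ = P(outcome | exposed) = 2306/3011 = 0.76586
p₀ = P(outcome | unexposed) = 442/2985 = 0.14807
Under exogeneity and monotonicity, PN = (p₁ − p₀) / p₁.
PN = (0.76586 − 0.14807) / 0.76586 = 0.61778 / 0.76586 ≈ 0.8067

PN ≈ 0.807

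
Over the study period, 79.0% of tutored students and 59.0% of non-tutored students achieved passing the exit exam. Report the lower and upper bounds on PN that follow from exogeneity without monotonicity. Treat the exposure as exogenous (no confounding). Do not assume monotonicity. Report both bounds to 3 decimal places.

p₁ = 0.79, p₀ = 0.59.
Under exogeneity alone the bounds on PN are max{0,(p₁−p₀)/p₁} ≤ PN ≤ min{1,(1−p₀)/p₁}.
  lower = (p₁ − p₀)/p₁ = 0.2 / 0.79 ≈ 0.2532
  upper = min{1, (1 − p₀)/p₁} = 0.41 / 0.79 ≈ 0.5190

0.253 ≤ PN ≤ 0.519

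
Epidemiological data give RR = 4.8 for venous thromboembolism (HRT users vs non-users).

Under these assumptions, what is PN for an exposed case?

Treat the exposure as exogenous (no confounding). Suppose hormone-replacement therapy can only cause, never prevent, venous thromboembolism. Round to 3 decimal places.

PN ≈ 0.792

Under exogeneity and monotonicity, PN = (RR − 1) / RR = 1 − 1/RR.
PN = (4.8 − 1) / 4.8 = 3.8 / 4.8 ≈ 0.7917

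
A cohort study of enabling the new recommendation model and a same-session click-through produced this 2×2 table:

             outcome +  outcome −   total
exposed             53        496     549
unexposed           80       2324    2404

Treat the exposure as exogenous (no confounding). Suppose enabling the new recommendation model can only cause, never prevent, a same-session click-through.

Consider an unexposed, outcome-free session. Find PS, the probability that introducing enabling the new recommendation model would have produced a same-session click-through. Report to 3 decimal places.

p₁ = P(outcome | exposed) = 53/549 = 0.096539
p₀ = P(outcome | unexposed) = 80/2404 = 0.033278
Under exogeneity and monotonicity, PS = (p₁ − p₀)/(1 − p₀).
PS = (0.096539 − 0.033278) / 0.96672 ≈ 0.0654

PS ≈ 0.065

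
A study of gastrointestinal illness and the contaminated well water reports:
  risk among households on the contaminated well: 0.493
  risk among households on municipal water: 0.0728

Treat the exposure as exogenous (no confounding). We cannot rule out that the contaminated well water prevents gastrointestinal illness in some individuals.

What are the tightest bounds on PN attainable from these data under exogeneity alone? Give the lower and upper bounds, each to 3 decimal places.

Let p₁ = 0.493, p₀ = 0.0728.
Under exogeneity alone the bounds on PN are max{0,(p₁−p₀)/p₁} ≤ PN ≤ min{1,(1−p₀)/p₁}.
  lower = (p₁ − p₀)/p₁ = 0.4202 / 0.493 ≈ 0.8523
  upper = min{1, (1 − p₀)/p₁} = 0.9272 / 0.493 ≈ 1.8807 → capped at 1

0.852 ≤ PN ≤ 1.000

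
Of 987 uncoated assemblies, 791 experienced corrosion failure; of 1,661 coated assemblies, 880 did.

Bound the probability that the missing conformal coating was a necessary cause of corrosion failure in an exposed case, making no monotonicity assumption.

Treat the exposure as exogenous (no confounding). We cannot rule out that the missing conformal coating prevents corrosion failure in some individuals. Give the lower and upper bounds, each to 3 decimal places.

p₁ = P(outcome | exposed) = 791/987 = 0.80142
p₀ = P(outcome | unexposed) = 880/1661 = 0.5298
Under exogeneity alone the bounds on PN are max{0,(p₁−p₀)/p₁} ≤ PN ≤ min{1,(1−p₀)/p₁}.
  lower = (p₁ − p₀)/p₁ = 0.27162 / 0.80142 ≈ 0.3389
  upper = min{1, (1 − p₀)/p₁} = 0.4702 / 0.80142 ≈ 0.5867

0.339 ≤ PN ≤ 0.587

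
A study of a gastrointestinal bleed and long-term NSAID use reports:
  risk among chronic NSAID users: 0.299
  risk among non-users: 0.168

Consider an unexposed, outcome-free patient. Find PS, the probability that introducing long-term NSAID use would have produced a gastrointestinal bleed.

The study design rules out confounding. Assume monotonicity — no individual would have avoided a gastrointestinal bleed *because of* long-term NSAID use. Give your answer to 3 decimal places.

Let p₁ = 0.299, p₀ = 0.168.
Under exogeneity and monotonicity, PS = (p₁ − p₀) / (1 − p₀).
PS = (0.299 − 0.168) / (1 − 0.168) = 0.131 / 0.832 ≈ 0.1575

PS ≈ 0.157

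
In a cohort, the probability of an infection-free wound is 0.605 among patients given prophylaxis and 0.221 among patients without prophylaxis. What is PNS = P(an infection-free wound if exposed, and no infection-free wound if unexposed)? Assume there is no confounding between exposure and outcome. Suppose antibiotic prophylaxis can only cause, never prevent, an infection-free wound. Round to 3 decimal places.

Let p₁ = 0.605, p₀ = 0.221.
Under exogeneity and monotonicity, PNS = p₁ − p₀.
PNS = 0.605 − 0.221 = 0.384

PNS ≈ 0.384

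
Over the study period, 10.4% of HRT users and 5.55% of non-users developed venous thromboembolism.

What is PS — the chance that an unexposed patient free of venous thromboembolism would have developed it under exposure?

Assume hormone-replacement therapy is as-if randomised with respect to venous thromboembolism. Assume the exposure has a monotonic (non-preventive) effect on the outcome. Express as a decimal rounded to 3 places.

PS ≈ 0.051

p₁ = 0.104, p₀ = 0.0555.
Under exogeneity and monotonicity, PS = (p₁ − p₀) / (1 − p₀).
PS = (0.104 − 0.0555) / (1 − 0.0555) = 0.0485 / 0.9445 ≈ 0.0513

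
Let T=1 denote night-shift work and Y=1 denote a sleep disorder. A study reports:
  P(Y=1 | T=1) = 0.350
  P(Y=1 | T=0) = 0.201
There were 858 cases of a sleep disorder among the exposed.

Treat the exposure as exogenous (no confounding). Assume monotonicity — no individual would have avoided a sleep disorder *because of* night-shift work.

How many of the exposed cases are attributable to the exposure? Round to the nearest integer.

about 365 cases

Let p₁ = 0.35, p₀ = 0.201.
PN = (p₁ − p₀)/p₁ = (0.35 − 0.201) / 0.35 ≈ 0.42571.
Attributable cases ≈ PN × (exposed cases) = 0.42571 × 858 ≈ 365.26.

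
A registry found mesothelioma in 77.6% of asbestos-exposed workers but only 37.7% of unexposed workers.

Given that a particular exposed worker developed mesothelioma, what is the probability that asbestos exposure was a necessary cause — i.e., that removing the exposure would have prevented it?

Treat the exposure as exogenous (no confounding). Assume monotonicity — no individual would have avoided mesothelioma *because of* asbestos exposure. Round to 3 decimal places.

PN ≈ 0.514

p₁ = 0.776, p₀ = 0.377.
Under exogeneity and monotonicity, PN = (p₁ − p₀) / p₁.
PN = (0.776 − 0.377) / 0.776 = 0.399 / 0.776 ≈ 0.5142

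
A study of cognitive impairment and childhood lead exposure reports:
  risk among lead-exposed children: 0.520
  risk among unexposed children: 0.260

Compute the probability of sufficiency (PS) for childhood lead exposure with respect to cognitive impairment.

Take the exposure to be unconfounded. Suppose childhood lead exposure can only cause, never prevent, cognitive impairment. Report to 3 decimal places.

PS ≈ 0.351

Let p₁ = 0.52, p₀ = 0.26.
Under exogeneity and monotonicity, PS = (p₁ − p₀) / (1 − p₀).
PS = (0.52 − 0.26) / (1 − 0.26) = 0.26 / 0.74 ≈ 0.3514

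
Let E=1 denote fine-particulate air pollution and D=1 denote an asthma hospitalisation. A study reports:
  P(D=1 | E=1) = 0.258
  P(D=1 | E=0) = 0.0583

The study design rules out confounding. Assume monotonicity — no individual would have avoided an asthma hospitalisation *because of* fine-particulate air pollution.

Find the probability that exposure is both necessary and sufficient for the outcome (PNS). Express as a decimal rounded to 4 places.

PNS ≈ 0.1997

Let p₁ = 0.258, p₀ = 0.0583.
Under exogeneity and monotonicity, PNS = p₁ − p₀.
PNS = 0.258 − 0.0583 = 0.1997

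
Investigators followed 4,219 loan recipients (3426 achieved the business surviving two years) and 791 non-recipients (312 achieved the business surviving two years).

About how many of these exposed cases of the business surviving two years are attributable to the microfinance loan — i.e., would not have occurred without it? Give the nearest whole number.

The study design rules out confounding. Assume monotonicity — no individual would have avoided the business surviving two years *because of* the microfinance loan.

about 1762 cases

p₁ = P(outcome | exposed) = 3426/4219 = 0.81204
p₀ = P(outcome | unexposed) = 312/791 = 0.39444
PN = (p₁ − p₀)/p₁ = (0.81204 − 0.39444) / 0.81204 ≈ 0.51426.
Attributable cases ≈ PN × (exposed cases) = 0.51426 × 3426 ≈ 1761.87.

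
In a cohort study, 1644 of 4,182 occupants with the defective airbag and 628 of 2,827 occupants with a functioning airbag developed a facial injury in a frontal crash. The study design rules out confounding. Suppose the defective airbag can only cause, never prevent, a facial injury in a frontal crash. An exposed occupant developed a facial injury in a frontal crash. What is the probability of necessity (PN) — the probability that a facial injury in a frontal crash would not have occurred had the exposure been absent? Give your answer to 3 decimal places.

PN ≈ 0.435

p₁ = P(outcome | exposed) = 1644/4182 = 0.39311
p₀ = P(outcome | unexposed) = 628/2827 = 0.22214
Under exogeneity and monotonicity, PN = (p₁ − p₀) / p₁.
PN = (0.39311 − 0.22214) / 0.39311 = 0.17097 / 0.39311 ≈ 0.4349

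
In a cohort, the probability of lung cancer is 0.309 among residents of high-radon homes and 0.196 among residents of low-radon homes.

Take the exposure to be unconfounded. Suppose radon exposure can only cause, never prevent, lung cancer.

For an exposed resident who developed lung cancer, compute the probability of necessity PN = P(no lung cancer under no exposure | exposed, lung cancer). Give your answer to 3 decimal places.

Let p₁ = 0.309, p₀ = 0.196.
Under exogeneity and monotonicity, PN = (p₁ − p₀) / p₁.
PN = (0.309 − 0.196) / 0.309 = 0.113 / 0.309 ≈ 0.3657

PN ≈ 0.366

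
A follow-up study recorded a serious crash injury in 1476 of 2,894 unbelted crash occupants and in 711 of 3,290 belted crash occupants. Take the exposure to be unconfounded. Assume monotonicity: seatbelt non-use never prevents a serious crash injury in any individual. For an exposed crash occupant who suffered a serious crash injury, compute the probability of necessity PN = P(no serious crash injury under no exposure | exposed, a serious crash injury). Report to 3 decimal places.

p₁ = P(outcome | exposed) = 1476/2894 = 0.51002
p₀ = P(outcome | unexposed) = 711/3290 = 0.21611
Under exogeneity and monotonicity, PN = (p₁ − p₀) / p₁.
PN = (0.51002 − 0.21611) / 0.51002 = 0.29391 / 0.51002 ≈ 0.5763

PN ≈ 0.576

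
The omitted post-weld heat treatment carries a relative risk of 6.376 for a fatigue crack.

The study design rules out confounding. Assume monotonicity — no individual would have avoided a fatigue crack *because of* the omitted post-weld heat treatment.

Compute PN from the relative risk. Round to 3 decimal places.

Under exogeneity and monotonicity, PN = (RR − 1) / RR = 1 − 1/RR.
PN = (6.376 − 1) / 6.376 = 5.376 / 6.376 ≈ 0.8432

PN ≈ 0.843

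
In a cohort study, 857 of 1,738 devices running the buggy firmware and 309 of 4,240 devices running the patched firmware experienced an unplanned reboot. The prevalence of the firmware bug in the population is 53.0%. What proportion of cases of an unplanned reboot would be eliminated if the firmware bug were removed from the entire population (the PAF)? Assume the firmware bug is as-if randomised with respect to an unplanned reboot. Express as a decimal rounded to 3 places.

PAF ≈ 0.753

p₁ = P(outcome | exposed) = 857/1738 = 0.4931
p₀ = P(outcome | unexposed) = 309/4240 = 0.072877
Overall risk P(Y=1) = π·p₁ + (1−π)·p₀ = 0.53×0.4931 + 0.47×0.072877 = 0.29559.
Under exogeneity, PAF = [P(Y=1) − p₀] / P(Y=1).
PAF = (0.29559 − 0.072877) / 0.29559 ≈ 0.7535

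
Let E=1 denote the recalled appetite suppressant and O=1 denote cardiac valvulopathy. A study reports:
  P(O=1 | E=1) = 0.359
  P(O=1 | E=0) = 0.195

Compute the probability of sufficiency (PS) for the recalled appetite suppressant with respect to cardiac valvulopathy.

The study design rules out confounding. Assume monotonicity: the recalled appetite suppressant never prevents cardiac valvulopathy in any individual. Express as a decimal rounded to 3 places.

Let p₁ = 0.359, p₀ = 0.195.
Under exogeneity and monotonicity, PS = (p₁ − p₀) / (1 − p₀).
PS = (0.359 − 0.195) / (1 − 0.195) = 0.164 / 0.805 ≈ 0.2037

PS ≈ 0.204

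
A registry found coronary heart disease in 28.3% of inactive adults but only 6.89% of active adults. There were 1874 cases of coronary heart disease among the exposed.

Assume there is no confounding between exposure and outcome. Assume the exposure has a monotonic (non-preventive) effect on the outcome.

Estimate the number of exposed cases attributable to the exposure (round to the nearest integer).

p₁ = 0.283, p₀ = 0.0689.
PN = (p₁ − p₀)/p₁ = (0.283 − 0.0689) / 0.283 ≈ 0.75654.
Attributable cases ≈ PN × (exposed cases) = 0.75654 × 1874 ≈ 1417.75.

about 1418 cases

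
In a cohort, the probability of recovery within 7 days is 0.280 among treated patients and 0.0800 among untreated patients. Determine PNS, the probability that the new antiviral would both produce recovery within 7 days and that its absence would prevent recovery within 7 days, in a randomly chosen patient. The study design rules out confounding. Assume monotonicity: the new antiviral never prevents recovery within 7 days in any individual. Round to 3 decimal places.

Let p₁ = 0.28, p₀ = 0.08.
Under exogeneity and monotonicity, PNS = p₁ − p₀.
PNS = 0.28 − 0.08 = 0.2

PNS ≈ 0.200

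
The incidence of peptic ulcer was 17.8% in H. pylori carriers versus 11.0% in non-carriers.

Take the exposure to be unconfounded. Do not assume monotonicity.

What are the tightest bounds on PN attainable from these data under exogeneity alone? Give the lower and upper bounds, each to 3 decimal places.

p₁ = 0.178, p₀ = 0.11.
Under exogeneity alone the bounds on PN are max{0,(p₁−p₀)/p₁} ≤ PN ≤ min{1,(1−p₀)/p₁}.
  lower = (p₁ − p₀)/p₁ = 0.068 / 0.178 ≈ 0.3820
  upper = min{1, (1 − p₀)/p₁} = 0.89 / 0.178 ≈ 5.0000 → capped at 1

0.382 ≤ PN ≤ 1.000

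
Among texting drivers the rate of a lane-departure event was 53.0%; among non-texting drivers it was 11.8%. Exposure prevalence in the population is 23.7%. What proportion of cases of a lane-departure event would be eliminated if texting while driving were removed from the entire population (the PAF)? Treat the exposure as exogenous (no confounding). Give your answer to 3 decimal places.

p₁ = 0.53, p₀ = 0.118.
Overall risk P(Y=1) = π·p₁ + (1−π)·p₀ = 0.237×0.53 + 0.763×0.118 = 0.21564.
Under exogeneity, PAF = [P(Y=1) − p₀] / P(Y=1).
PAF = (0.21564 − 0.118) / 0.21564 ≈ 0.4528

PAF ≈ 0.453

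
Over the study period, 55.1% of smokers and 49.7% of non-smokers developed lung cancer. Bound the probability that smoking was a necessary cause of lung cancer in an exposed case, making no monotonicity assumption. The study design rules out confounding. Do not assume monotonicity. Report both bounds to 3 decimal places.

0.098 ≤ PN ≤ 0.913

p₁ = 0.551, p₀ = 0.497.
Under exogeneity alone the bounds on PN are max{0,(p₁−p₀)/p₁} ≤ PN ≤ min{1,(1−p₀)/p₁}.
  lower = (p₁ − p₀)/p₁ = 0.054 / 0.551 ≈ 0.0980
  upper = min{1, (1 − p₀)/p₁} = 0.503 / 0.551 ≈ 0.9129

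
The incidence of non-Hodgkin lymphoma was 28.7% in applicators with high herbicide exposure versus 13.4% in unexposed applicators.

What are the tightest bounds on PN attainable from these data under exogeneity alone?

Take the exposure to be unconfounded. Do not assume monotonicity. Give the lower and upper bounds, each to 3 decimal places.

p₁ = 0.287, p₀ = 0.134.
Under exogeneity alone the bounds on PN are max{0,(p₁−p₀)/p₁} ≤ PN ≤ min{1,(1−p₀)/p₁}.
  lower = (p₁ − p₀)/p₁ = 0.153 / 0.287 ≈ 0.5331
  upper = min{1, (1 − p₀)/p₁} = 0.866 / 0.287 ≈ 3.0174 → capped at 1

0.533 ≤ PN ≤ 1.000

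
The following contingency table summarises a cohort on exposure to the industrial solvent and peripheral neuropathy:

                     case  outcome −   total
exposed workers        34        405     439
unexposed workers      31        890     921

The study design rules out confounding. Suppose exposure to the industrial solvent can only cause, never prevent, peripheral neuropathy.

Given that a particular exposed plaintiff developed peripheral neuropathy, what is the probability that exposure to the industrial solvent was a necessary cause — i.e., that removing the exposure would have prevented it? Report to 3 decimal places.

PN ≈ 0.565

p₁ = P(outcome | exposed) = 34/439 = 0.077449
p₀ = P(outcome | unexposed) = 31/921 = 0.033659
Under exogeneity and monotonicity, PN = (p₁ − p₀) / p₁.
PN = (0.077449 − 0.033659) / 0.077449 = 0.04379 / 0.077449 ≈ 0.5654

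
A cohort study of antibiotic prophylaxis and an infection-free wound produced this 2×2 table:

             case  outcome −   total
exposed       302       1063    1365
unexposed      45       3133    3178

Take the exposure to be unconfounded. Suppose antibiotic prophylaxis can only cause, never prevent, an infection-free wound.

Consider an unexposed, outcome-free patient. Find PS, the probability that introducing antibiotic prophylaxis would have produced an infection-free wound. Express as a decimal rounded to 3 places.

PS ≈ 0.210

p₁ = P(outcome | exposed) = 302/1365 = 0.22125
p₀ = P(outcome | unexposed) = 45/3178 = 0.01416
Under exogeneity and monotonicity, PS = (p₁ − p₀) / (1 − p₀).
PS = (0.22125 − 0.01416) / (1 − 0.01416) = 0.20709 / 0.98584 ≈ 0.2101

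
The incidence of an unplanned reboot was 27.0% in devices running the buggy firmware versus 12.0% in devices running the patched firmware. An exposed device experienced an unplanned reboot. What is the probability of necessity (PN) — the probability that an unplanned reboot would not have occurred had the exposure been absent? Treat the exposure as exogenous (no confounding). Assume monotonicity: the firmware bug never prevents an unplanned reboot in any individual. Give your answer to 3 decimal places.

p₁ = 0.27, p₀ = 0.12.
Under exogeneity and monotonicity, PN = (p₁ − p₀) / p₁.
PN = (0.27 − 0.12) / 0.27 = 0.15 / 0.27 ≈ 0.5556

PN ≈ 0.556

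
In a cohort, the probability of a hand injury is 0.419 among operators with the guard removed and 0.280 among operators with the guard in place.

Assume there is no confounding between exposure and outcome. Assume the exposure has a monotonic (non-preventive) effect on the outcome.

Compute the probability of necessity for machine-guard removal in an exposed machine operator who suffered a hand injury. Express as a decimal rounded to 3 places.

PN ≈ 0.332

Let p₁ = 0.419, p₀ = 0.28.
Under exogeneity and monotonicity, PN = (p₁ − p₀) / p₁.
PN = (0.419 − 0.28) / 0.419 = 0.139 / 0.419 ≈ 0.3317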